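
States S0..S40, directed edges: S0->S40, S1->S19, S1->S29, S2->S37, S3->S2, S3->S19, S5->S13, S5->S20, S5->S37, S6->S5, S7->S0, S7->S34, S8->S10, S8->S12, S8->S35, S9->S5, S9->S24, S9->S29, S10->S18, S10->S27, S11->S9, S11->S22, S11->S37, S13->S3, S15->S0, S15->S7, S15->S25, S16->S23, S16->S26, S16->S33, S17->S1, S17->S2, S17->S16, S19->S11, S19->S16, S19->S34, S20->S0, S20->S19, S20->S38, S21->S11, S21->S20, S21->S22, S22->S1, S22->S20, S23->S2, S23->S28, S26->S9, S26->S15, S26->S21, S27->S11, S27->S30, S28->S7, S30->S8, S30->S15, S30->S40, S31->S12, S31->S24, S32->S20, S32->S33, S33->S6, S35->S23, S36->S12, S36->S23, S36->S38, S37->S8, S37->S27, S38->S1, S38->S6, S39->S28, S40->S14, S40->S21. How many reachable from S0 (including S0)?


BFS from S0:
  layer 0: {S0}
  layer 1: {S40}
  layer 2: {S14, S21}
  layer 3: {S11, S20, S22}
  layer 4: {S1, S9, S19, S37, S38}
  layer 5: {S5, S6, S8, S16, S24, S27, S29, S34}
  layer 6: {S10, S12, S13, S23, S26, S30, S33, S35}
  layer 7: {S2, S3, S15, S18, S28}
  layer 8: {S7, S25}
Reachable set: {S0, S1, S2, S3, S5, S6, S7, S8, S9, S10, S11, S12, S13, S14, S15, S16, S18, S19, S20, S21, S22, S23, S24, S25, S26, S27, S28, S29, S30, S33, S34, S35, S37, S38, S40}
Count = 35

35


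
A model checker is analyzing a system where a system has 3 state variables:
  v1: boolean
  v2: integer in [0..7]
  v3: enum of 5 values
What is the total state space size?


State space = product of domain sizes of all variables.
Domain sizes:
  v1 (boolean): 2
  v2 (integer in [0..7]): 8
  v3 (enum of 5 values): 5
Product = 2 * 8 * 5 = 80

80


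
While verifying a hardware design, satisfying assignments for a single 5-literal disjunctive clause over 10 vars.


Step 1: Total=2^10=1024
Step 2: Unsat when all 5 false: 2^5=32
Step 3: Sat=1024-32=992

992


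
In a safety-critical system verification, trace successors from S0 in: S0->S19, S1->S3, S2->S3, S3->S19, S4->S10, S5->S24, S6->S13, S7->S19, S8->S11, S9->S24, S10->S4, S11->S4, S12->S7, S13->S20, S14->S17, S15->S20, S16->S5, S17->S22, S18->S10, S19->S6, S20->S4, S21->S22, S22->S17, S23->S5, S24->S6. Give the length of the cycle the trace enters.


Trace from S0 until a state repeats:
  S0 -> S19 -> S6 -> S13 -> S20 -> S4 -> S10 -> S4
S4 first seen at step 5, revisited at step 7.
Cycle length = 7 - 5 = 2

2


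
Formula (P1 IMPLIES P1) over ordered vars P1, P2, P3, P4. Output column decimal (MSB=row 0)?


Formula: (P1 IMPLIES P1) over P1, P2, P3, P4 (16 rows)
Evaluate each row (bits = P1,P2,P3,P4, MSB first):
  row 0 [0000]: (0 IMPLIES 0) -> 1
  row 1 [0001]: (0 IMPLIES 0) -> 1
  row 2 [0010]: (0 IMPLIES 0) -> 1
  row 3 [0011]: (0 IMPLIES 0) -> 1
  row 4 [0100]: (0 IMPLIES 0) -> 1
  row 5 [0101]: (0 IMPLIES 0) -> 1
  row 6 [0110]: (0 IMPLIES 0) -> 1
  row 7 [0111]: (0 IMPLIES 0) -> 1
  row 8 [1000]: (1 IMPLIES 1) -> 1
  row 9 [1001]: (1 IMPLIES 1) -> 1
  row 10 [1010]: (1 IMPLIES 1) -> 1
  row 11 [1011]: (1 IMPLIES 1) -> 1
  row 12 [1100]: (1 IMPLIES 1) -> 1
  row 13 [1101]: (1 IMPLIES 1) -> 1
  row 14 [1110]: (1 IMPLIES 1) -> 1
  row 15 [1111]: (1 IMPLIES 1) -> 1
Full result column, 4 rows per line (P1,P2 fixed per line; P3,P4 runs 00..11 left to right):
  rows 0-3 [P1,P2=00]: 1111  = hex F
  rows 4-7 [P1,P2=01]: 1111  = hex F
  rows 8-11 [P1,P2=10]: 1111  = hex F
  rows 12-15 [P1,P2=11]: 1111  = hex F
Output column (row 0 .. row 15) = 1111111111111111
Output column grouped in 4s = 1111 1111 1111 1111 = 0xFFFF
Convert to decimal digit by digit (value = value*16 + digit):
  F -> 15
  15*16 + 15 (F) = 255
  255*16 + 15 (F) = 4095
  4095*16 + 15 (F) = 65535
Decimal = 65535

65535


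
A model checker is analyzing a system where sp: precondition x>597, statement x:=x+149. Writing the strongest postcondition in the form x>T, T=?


Formula: sp(P, x:=E) = exists old_x. (x = E[old_x/x]) AND P[old_x/x] (old_x is the value of x before the assignment; eliminate old_x by solving x = E[old_x/x] for old_x)
Step 1: Precondition P: x>597, i.e. old_x > 597
Step 2: Assignment gives x = old_x + 149, so old_x = x - 149
Step 3: Substitute into P: x - 149 > 597
Step 4: Simplify: x > 597+149 = 746

746


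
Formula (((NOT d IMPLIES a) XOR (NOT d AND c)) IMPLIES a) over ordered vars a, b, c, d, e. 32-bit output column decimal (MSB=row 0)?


Formula: (((NOT d IMPLIES a) XOR (NOT d AND c)) IMPLIES a) over a, b, c, d, e (32 rows)
Evaluate each row (bits = a,b,c,d,e, MSB first):
  row 0 [00000]: (((NOT 0 IMPLIES 0) XOR (NOT 0 AND 0)) IMPLIES 0) -> 1
  row 1 [00001]: (((NOT 0 IMPLIES 0) XOR (NOT 0 AND 0)) IMPLIES 0) -> 1
  row 2 [00010]: (((NOT 1 IMPLIES 0) XOR (NOT 1 AND 0)) IMPLIES 0) -> 0
  row 3 [00011]: (((NOT 1 IMPLIES 0) XOR (NOT 1 AND 0)) IMPLIES 0) -> 0
  row 4 [00100]: (((NOT 0 IMPLIES 0) XOR (NOT 0 AND 1)) IMPLIES 0) -> 0
  row 5 [00101]: (((NOT 0 IMPLIES 0) XOR (NOT 0 AND 1)) IMPLIES 0) -> 0
  row 6 [00110]: (((NOT 1 IMPLIES 0) XOR (NOT 1 AND 1)) IMPLIES 0) -> 0
  row 7 [00111]: (((NOT 1 IMPLIES 0) XOR (NOT 1 AND 1)) IMPLIES 0) -> 0
  row 8 [01000]: (((NOT 0 IMPLIES 0) XOR (NOT 0 AND 0)) IMPLIES 0) -> 1
  row 9 [01001]: (((NOT 0 IMPLIES 0) XOR (NOT 0 AND 0)) IMPLIES 0) -> 1
  row 10 [01010]: (((NOT 1 IMPLIES 0) XOR (NOT 1 AND 0)) IMPLIES 0) -> 0
  row 11 [01011]: (((NOT 1 IMPLIES 0) XOR (NOT 1 AND 0)) IMPLIES 0) -> 0
  row 12 [01100]: (((NOT 0 IMPLIES 0) XOR (NOT 0 AND 1)) IMPLIES 0) -> 0
  row 13 [01101]: (((NOT 0 IMPLIES 0) XOR (NOT 0 AND 1)) IMPLIES 0) -> 0
  row 14 [01110]: (((NOT 1 IMPLIES 0) XOR (NOT 1 AND 1)) IMPLIES 0) -> 0
  row 15 [01111]: (((NOT 1 IMPLIES 0) XOR (NOT 1 AND 1)) IMPLIES 0) -> 0
  row 16 [10000]: (((NOT 0 IMPLIES 1) XOR (NOT 0 AND 0)) IMPLIES 1) -> 1
  row 17 [10001]: (((NOT 0 IMPLIES 1) XOR (NOT 0 AND 0)) IMPLIES 1) -> 1
  row 18 [10010]: (((NOT 1 IMPLIES 1) XOR (NOT 1 AND 0)) IMPLIES 1) -> 1
  row 19 [10011]: (((NOT 1 IMPLIES 1) XOR (NOT 1 AND 0)) IMPLIES 1) -> 1
  row 20 [10100]: (((NOT 0 IMPLIES 1) XOR (NOT 0 AND 1)) IMPLIES 1) -> 1
  row 21 [10101]: (((NOT 0 IMPLIES 1) XOR (NOT 0 AND 1)) IMPLIES 1) -> 1
  row 22 [10110]: (((NOT 1 IMPLIES 1) XOR (NOT 1 AND 1)) IMPLIES 1) -> 1
  row 23 [10111]: (((NOT 1 IMPLIES 1) XOR (NOT 1 AND 1)) IMPLIES 1) -> 1
  row 24 [11000]: (((NOT 0 IMPLIES 1) XOR (NOT 0 AND 0)) IMPLIES 1) -> 1
  row 25 [11001]: (((NOT 0 IMPLIES 1) XOR (NOT 0 AND 0)) IMPLIES 1) -> 1
  row 26 [11010]: (((NOT 1 IMPLIES 1) XOR (NOT 1 AND 0)) IMPLIES 1) -> 1
  row 27 [11011]: (((NOT 1 IMPLIES 1) XOR (NOT 1 AND 0)) IMPLIES 1) -> 1
  row 28 [11100]: (((NOT 0 IMPLIES 1) XOR (NOT 0 AND 1)) IMPLIES 1) -> 1
  row 29 [11101]: (((NOT 0 IMPLIES 1) XOR (NOT 0 AND 1)) IMPLIES 1) -> 1
  row 30 [11110]: (((NOT 1 IMPLIES 1) XOR (NOT 1 AND 1)) IMPLIES 1) -> 1
  row 31 [11111]: (((NOT 1 IMPLIES 1) XOR (NOT 1 AND 1)) IMPLIES 1) -> 1
Full result column, 4 rows per line (a,b,c fixed per line; d,e runs 00..11 left to right):
  rows 0-3 [a,b,c=000]: 1100  = hex C
  rows 4-7 [a,b,c=001]: 0000  = hex 0
  rows 8-11 [a,b,c=010]: 1100  = hex C
  rows 12-15 [a,b,c=011]: 0000  = hex 0
  rows 16-19 [a,b,c=100]: 1111  = hex F
  rows 20-23 [a,b,c=101]: 1111  = hex F
  rows 24-27 [a,b,c=110]: 1111  = hex F
  rows 28-31 [a,b,c=111]: 1111  = hex F
Output column (row 0 .. row 31) = 11000000110000001111111111111111
Output column grouped in 4s = 1100 0000 1100 0000 1111 1111 1111 1111 = 0xC0C0FFFF
Convert to decimal digit by digit (value = value*16 + digit):
  C -> 12
  12*16 + 0 = 192
  192*16 + 12 (C) = 3084
  3084*16 + 0 = 49344
  49344*16 + 15 (F) = 789519
  789519*16 + 15 (F) = 12632319
  12632319*16 + 15 (F) = 202117119
  202117119*16 + 15 (F) = 3233873919
Decimal = 3233873919

3233873919


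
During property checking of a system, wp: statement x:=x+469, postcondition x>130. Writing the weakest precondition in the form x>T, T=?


Formula: wp(x:=E, P) = P[E/x] (substitute E for x in postcondition)
Step 1: Postcondition: x>130
Step 2: Substitute x+469 for x: x+469>130
Step 3: Solve for x: x > 130-469 = -339

-339


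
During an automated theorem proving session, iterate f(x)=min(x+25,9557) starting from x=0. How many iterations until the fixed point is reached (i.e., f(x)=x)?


Step 1: x=0, cap=9557, increment=25
Step 2: x grows by 25 each step until capped at 9557; fixed point is x=9557
Step 3: iterations = ceil(9557/25) = 383

383


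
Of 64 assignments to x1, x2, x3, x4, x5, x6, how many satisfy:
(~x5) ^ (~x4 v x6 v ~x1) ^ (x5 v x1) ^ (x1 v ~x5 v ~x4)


CNF with 4 clauses over 6 vars (64 assignments).
An assignment satisfies CNF iff every clause has >=1 true literal.
Check each row (bits = x1,x2,x3,x4,x5,x6; clause T/F shown):
  row 0 [000000]: clauses=TTFT -> 0
  row 1 [000001]: clauses=TTFT -> 0
  row 2 [000010]: clauses=FTTT -> 0
  row 3 [000011]: clauses=FTTT -> 0
  row 4 [000100]: clauses=TTFT -> 0
  (every remaining row is evaluated the same way; all 64 results are listed next)
Full result column, 8 rows per line (x1,x2,x3 fixed per line; x4,x5,x6 runs 000..111 left to right):
  rows 0-7 [x1,x2,x3=000]: 00000000  (ones: 0)
  rows 8-15 [x1,x2,x3=001]: 00000000  (ones: 0)
  rows 16-23 [x1,x2,x3=010]: 00000000  (ones: 0)
  rows 24-31 [x1,x2,x3=011]: 00000000  (ones: 0)
  rows 32-39 [x1,x2,x3=100]: 11000100  (ones: 3)
  rows 40-47 [x1,x2,x3=101]: 11000100  (ones: 3)
  rows 48-55 [x1,x2,x3=110]: 11000100  (ones: 3)
  rows 56-63 [x1,x2,x3=111]: 11000100  (ones: 3)
Satisfying assignments = 0+0+0+0+3+3+3+3 = 12

12


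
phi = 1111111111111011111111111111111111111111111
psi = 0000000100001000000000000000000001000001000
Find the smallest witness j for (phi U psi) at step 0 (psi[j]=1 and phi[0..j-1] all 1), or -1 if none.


(phi U psi) at 0: need smallest j with psi[j]=1 and phi[i]=1 for all i in [0,j).
Scan from step 0:
  step 0: phi=1, psi=0 -> continue
  step 1: phi=1, psi=0 -> continue
  step 2: phi=1, psi=0 -> continue
  step 3: phi=1, psi=0 -> continue
  step 7: psi=1 and phi held for [0,7) -> witness found
Witness step = 7

7


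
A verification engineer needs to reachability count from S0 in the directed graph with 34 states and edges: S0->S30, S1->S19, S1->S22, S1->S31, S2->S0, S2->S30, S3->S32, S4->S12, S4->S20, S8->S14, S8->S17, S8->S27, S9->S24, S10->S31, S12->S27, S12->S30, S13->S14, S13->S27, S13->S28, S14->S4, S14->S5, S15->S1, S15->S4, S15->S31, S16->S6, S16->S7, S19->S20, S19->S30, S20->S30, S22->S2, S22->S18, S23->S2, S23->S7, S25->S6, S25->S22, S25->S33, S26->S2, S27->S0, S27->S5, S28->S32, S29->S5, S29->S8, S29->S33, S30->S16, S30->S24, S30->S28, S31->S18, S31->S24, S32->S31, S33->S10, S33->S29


BFS from S0:
  layer 0: {S0}
  layer 1: {S30}
  layer 2: {S16, S24, S28}
  layer 3: {S6, S7, S32}
  layer 4: {S31}
  layer 5: {S18}
Reachable set: {S0, S6, S7, S16, S18, S24, S28, S30, S31, S32}
Count = 10

10


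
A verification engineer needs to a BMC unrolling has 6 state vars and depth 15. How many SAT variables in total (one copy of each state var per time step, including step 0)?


BMC unrolls to depth k, creating one copy of each state var for steps 0..k.
Step count = 15 + 1 = 16 (steps 0 through 15)
Vars per step = 6
Total = 6 * 16 = 96

96


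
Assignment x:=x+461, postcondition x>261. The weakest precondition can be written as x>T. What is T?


Formula: wp(x:=E, P) = P[E/x] (substitute E for x in postcondition)
Step 1: Postcondition: x>261
Step 2: Substitute x+461 for x: x+461>261
Step 3: Solve for x: x > 261-461 = -200

-200


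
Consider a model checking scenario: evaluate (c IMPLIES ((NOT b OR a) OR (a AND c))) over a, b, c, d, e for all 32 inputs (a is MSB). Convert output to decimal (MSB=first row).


Formula: (c IMPLIES ((NOT b OR a) OR (a AND c))) over a, b, c, d, e (32 rows)
Evaluate each row (bits = a,b,c,d,e, MSB first):
  row 0 [00000]: (0 IMPLIES ((NOT 0 OR 0) OR (0 AND 0))) -> 1
  row 1 [00001]: (0 IMPLIES ((NOT 0 OR 0) OR (0 AND 0))) -> 1
  row 2 [00010]: (0 IMPLIES ((NOT 0 OR 0) OR (0 AND 0))) -> 1
  row 3 [00011]: (0 IMPLIES ((NOT 0 OR 0) OR (0 AND 0))) -> 1
  row 4 [00100]: (1 IMPLIES ((NOT 0 OR 0) OR (0 AND 1))) -> 1
  row 5 [00101]: (1 IMPLIES ((NOT 0 OR 0) OR (0 AND 1))) -> 1
  row 6 [00110]: (1 IMPLIES ((NOT 0 OR 0) OR (0 AND 1))) -> 1
  row 7 [00111]: (1 IMPLIES ((NOT 0 OR 0) OR (0 AND 1))) -> 1
  row 8 [01000]: (0 IMPLIES ((NOT 1 OR 0) OR (0 AND 0))) -> 1
  row 9 [01001]: (0 IMPLIES ((NOT 1 OR 0) OR (0 AND 0))) -> 1
  row 10 [01010]: (0 IMPLIES ((NOT 1 OR 0) OR (0 AND 0))) -> 1
  row 11 [01011]: (0 IMPLIES ((NOT 1 OR 0) OR (0 AND 0))) -> 1
  row 12 [01100]: (1 IMPLIES ((NOT 1 OR 0) OR (0 AND 1))) -> 0
  row 13 [01101]: (1 IMPLIES ((NOT 1 OR 0) OR (0 AND 1))) -> 0
  row 14 [01110]: (1 IMPLIES ((NOT 1 OR 0) OR (0 AND 1))) -> 0
  row 15 [01111]: (1 IMPLIES ((NOT 1 OR 0) OR (0 AND 1))) -> 0
  row 16 [10000]: (0 IMPLIES ((NOT 0 OR 1) OR (1 AND 0))) -> 1
  row 17 [10001]: (0 IMPLIES ((NOT 0 OR 1) OR (1 AND 0))) -> 1
  row 18 [10010]: (0 IMPLIES ((NOT 0 OR 1) OR (1 AND 0))) -> 1
  row 19 [10011]: (0 IMPLIES ((NOT 0 OR 1) OR (1 AND 0))) -> 1
  row 20 [10100]: (1 IMPLIES ((NOT 0 OR 1) OR (1 AND 1))) -> 1
  row 21 [10101]: (1 IMPLIES ((NOT 0 OR 1) OR (1 AND 1))) -> 1
  row 22 [10110]: (1 IMPLIES ((NOT 0 OR 1) OR (1 AND 1))) -> 1
  row 23 [10111]: (1 IMPLIES ((NOT 0 OR 1) OR (1 AND 1))) -> 1
  row 24 [11000]: (0 IMPLIES ((NOT 1 OR 1) OR (1 AND 0))) -> 1
  row 25 [11001]: (0 IMPLIES ((NOT 1 OR 1) OR (1 AND 0))) -> 1
  row 26 [11010]: (0 IMPLIES ((NOT 1 OR 1) OR (1 AND 0))) -> 1
  row 27 [11011]: (0 IMPLIES ((NOT 1 OR 1) OR (1 AND 0))) -> 1
  row 28 [11100]: (1 IMPLIES ((NOT 1 OR 1) OR (1 AND 1))) -> 1
  row 29 [11101]: (1 IMPLIES ((NOT 1 OR 1) OR (1 AND 1))) -> 1
  row 30 [11110]: (1 IMPLIES ((NOT 1 OR 1) OR (1 AND 1))) -> 1
  row 31 [11111]: (1 IMPLIES ((NOT 1 OR 1) OR (1 AND 1))) -> 1
Full result column, 4 rows per line (a,b,c fixed per line; d,e runs 00..11 left to right):
  rows 0-3 [a,b,c=000]: 1111  = hex F
  rows 4-7 [a,b,c=001]: 1111  = hex F
  rows 8-11 [a,b,c=010]: 1111  = hex F
  rows 12-15 [a,b,c=011]: 0000  = hex 0
  rows 16-19 [a,b,c=100]: 1111  = hex F
  rows 20-23 [a,b,c=101]: 1111  = hex F
  rows 24-27 [a,b,c=110]: 1111  = hex F
  rows 28-31 [a,b,c=111]: 1111  = hex F
Output column (row 0 .. row 31) = 11111111111100001111111111111111
Output column grouped in 4s = 1111 1111 1111 0000 1111 1111 1111 1111 = 0xFFF0FFFF
Convert to decimal digit by digit (value = value*16 + digit):
  F -> 15
  15*16 + 15 (F) = 255
  255*16 + 15 (F) = 4095
  4095*16 + 0 = 65520
  65520*16 + 15 (F) = 1048335
  1048335*16 + 15 (F) = 16773375
  16773375*16 + 15 (F) = 268374015
  268374015*16 + 15 (F) = 4293984255
Decimal = 4293984255

4293984255


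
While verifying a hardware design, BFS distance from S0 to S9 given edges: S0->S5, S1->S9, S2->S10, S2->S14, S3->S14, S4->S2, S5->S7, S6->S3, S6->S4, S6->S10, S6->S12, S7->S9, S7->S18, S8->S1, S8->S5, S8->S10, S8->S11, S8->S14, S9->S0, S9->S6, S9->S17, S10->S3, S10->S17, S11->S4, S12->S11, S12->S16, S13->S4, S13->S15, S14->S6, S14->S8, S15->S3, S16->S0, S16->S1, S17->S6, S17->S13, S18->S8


BFS layer-by-layer from S0:
  dist 0: {S0}
  dist 1: {S5}
  dist 2: {S7}
  dist 3: {S9, S18}
  -> S9 reached at distance 3
Shortest path length = 3

3


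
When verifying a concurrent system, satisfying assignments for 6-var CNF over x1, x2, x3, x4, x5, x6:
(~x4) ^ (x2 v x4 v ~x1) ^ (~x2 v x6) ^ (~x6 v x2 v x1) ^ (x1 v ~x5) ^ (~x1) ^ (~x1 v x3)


CNF with 7 clauses over 6 vars (64 assignments).
An assignment satisfies CNF iff every clause has >=1 true literal.
Check each row (bits = x1,x2,x3,x4,x5,x6; clause T/F shown):
  row 0 [000000]: clauses=TTTTTTT -> 1
  row 1 [000001]: clauses=TTTFTTT -> 0
  row 2 [000010]: clauses=TTTTFTT -> 0
  row 3 [000011]: clauses=TTTFFTT -> 0
  row 4 [000100]: clauses=FTTTTTT -> 0
  (every remaining row is evaluated the same way; all 64 results are listed next)
Full result column, 8 rows per line (x1,x2,x3 fixed per line; x4,x5,x6 runs 000..111 left to right):
  rows 0-7 [x1,x2,x3=000]: 10000000  (ones: 1)
  rows 8-15 [x1,x2,x3=001]: 10000000  (ones: 1)
  rows 16-23 [x1,x2,x3=010]: 01000000  (ones: 1)
  rows 24-31 [x1,x2,x3=011]: 01000000  (ones: 1)
  rows 32-39 [x1,x2,x3=100]: 00000000  (ones: 0)
  rows 40-47 [x1,x2,x3=101]: 00000000  (ones: 0)
  rows 48-55 [x1,x2,x3=110]: 00000000  (ones: 0)
  rows 56-63 [x1,x2,x3=111]: 00000000  (ones: 0)
Satisfying assignments = 1+1+1+1+0+0+0+0 = 4

4


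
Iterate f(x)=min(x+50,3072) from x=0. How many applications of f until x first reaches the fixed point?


Step 1: x=0, cap=3072, increment=50
Step 2: x grows by 50 each step until capped at 3072; fixed point is x=3072
Step 3: iterations = ceil(3072/50) = 62

62


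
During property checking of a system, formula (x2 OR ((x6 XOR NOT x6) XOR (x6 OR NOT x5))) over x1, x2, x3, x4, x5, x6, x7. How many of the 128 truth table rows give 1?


Formula: (x2 OR ((x6 XOR NOT x6) XOR (x6 OR NOT x5))) over 7 vars (128 rows)
Evaluate each row (x1, x2, x3, x4, x5, x6, x7 as bits, MSB first):
  row 0 [0000000]: (0 OR ((0 XOR NOT 0) XOR (0 OR NOT 0))) -> 0
  row 1 [0000001]: (0 OR ((0 XOR NOT 0) XOR (0 OR NOT 0))) -> 0
  row 2 [0000010]: (0 OR ((1 XOR NOT 1) XOR (1 OR NOT 0))) -> 0
  row 3 [0000011]: (0 OR ((1 XOR NOT 1) XOR (1 OR NOT 0))) -> 0
  row 4 [0000100]: (0 OR ((0 XOR NOT 0) XOR (0 OR NOT 1))) -> 1
  (every remaining row is evaluated the same way; all 128 results are listed next)
Full result column, 8 rows per line (x1,x2,x3,x4 fixed per line; x5,x6,x7 runs 000..111 left to right):
  rows 0-7 [x1,x2,x3,x4=0000]: 00001100  (ones: 2)
  rows 8-15 [x1,x2,x3,x4=0001]: 00001100  (ones: 2)
  rows 16-23 [x1,x2,x3,x4=0010]: 00001100  (ones: 2)
  rows 24-31 [x1,x2,x3,x4=0011]: 00001100  (ones: 2)
  rows 32-39 [x1,x2,x3,x4=0100]: 11111111  (ones: 8)
  rows 40-47 [x1,x2,x3,x4=0101]: 11111111  (ones: 8)
  rows 48-55 [x1,x2,x3,x4=0110]: 11111111  (ones: 8)
  rows 56-63 [x1,x2,x3,x4=0111]: 11111111  (ones: 8)
  rows 64-71 [x1,x2,x3,x4=1000]: 00001100  (ones: 2)
  rows 72-79 [x1,x2,x3,x4=1001]: 00001100  (ones: 2)
  rows 80-87 [x1,x2,x3,x4=1010]: 00001100  (ones: 2)
  rows 88-95 [x1,x2,x3,x4=1011]: 00001100  (ones: 2)
  rows 96-103 [x1,x2,x3,x4=1100]: 11111111  (ones: 8)
  rows 104-111 [x1,x2,x3,x4=1101]: 11111111  (ones: 8)
  rows 112-119 [x1,x2,x3,x4=1110]: 11111111  (ones: 8)
  rows 120-127 [x1,x2,x3,x4=1111]: 11111111  (ones: 8)
Count of 1-rows = 2+2+2+2+8+8+8+8+2+2+2+2+8+8+8+8 = 80

80


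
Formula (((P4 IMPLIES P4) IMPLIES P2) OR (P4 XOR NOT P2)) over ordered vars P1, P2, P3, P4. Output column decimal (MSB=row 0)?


Formula: (((P4 IMPLIES P4) IMPLIES P2) OR (P4 XOR NOT P2)) over P1, P2, P3, P4 (16 rows)
Evaluate each row (bits = P1,P2,P3,P4, MSB first):
  row 0 [0000]: (((0 IMPLIES 0) IMPLIES 0) OR (0 XOR NOT 0)) -> 1
  row 1 [0001]: (((1 IMPLIES 1) IMPLIES 0) OR (1 XOR NOT 0)) -> 0
  row 2 [0010]: (((0 IMPLIES 0) IMPLIES 0) OR (0 XOR NOT 0)) -> 1
  row 3 [0011]: (((1 IMPLIES 1) IMPLIES 0) OR (1 XOR NOT 0)) -> 0
  row 4 [0100]: (((0 IMPLIES 0) IMPLIES 1) OR (0 XOR NOT 1)) -> 1
  row 5 [0101]: (((1 IMPLIES 1) IMPLIES 1) OR (1 XOR NOT 1)) -> 1
  row 6 [0110]: (((0 IMPLIES 0) IMPLIES 1) OR (0 XOR NOT 1)) -> 1
  row 7 [0111]: (((1 IMPLIES 1) IMPLIES 1) OR (1 XOR NOT 1)) -> 1
  row 8 [1000]: (((0 IMPLIES 0) IMPLIES 0) OR (0 XOR NOT 0)) -> 1
  row 9 [1001]: (((1 IMPLIES 1) IMPLIES 0) OR (1 XOR NOT 0)) -> 0
  row 10 [1010]: (((0 IMPLIES 0) IMPLIES 0) OR (0 XOR NOT 0)) -> 1
  row 11 [1011]: (((1 IMPLIES 1) IMPLIES 0) OR (1 XOR NOT 0)) -> 0
  row 12 [1100]: (((0 IMPLIES 0) IMPLIES 1) OR (0 XOR NOT 1)) -> 1
  row 13 [1101]: (((1 IMPLIES 1) IMPLIES 1) OR (1 XOR NOT 1)) -> 1
  row 14 [1110]: (((0 IMPLIES 0) IMPLIES 1) OR (0 XOR NOT 1)) -> 1
  row 15 [1111]: (((1 IMPLIES 1) IMPLIES 1) OR (1 XOR NOT 1)) -> 1
Full result column, 4 rows per line (P1,P2 fixed per line; P3,P4 runs 00..11 left to right):
  rows 0-3 [P1,P2=00]: 1010  = hex A
  rows 4-7 [P1,P2=01]: 1111  = hex F
  rows 8-11 [P1,P2=10]: 1010  = hex A
  rows 12-15 [P1,P2=11]: 1111  = hex F
Output column (row 0 .. row 15) = 1010111110101111
Output column grouped in 4s = 1010 1111 1010 1111 = 0xAFAF
Convert to decimal digit by digit (value = value*16 + digit):
  A -> 10
  10*16 + 15 (F) = 175
  175*16 + 10 (A) = 2810
  2810*16 + 15 (F) = 44975
Decimal = 44975

44975


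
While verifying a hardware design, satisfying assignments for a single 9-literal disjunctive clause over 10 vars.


Step 1: Total=2^10=1024
Step 2: Unsat when all 9 false: 2^1=2
Step 3: Sat=1024-2=1022

1022


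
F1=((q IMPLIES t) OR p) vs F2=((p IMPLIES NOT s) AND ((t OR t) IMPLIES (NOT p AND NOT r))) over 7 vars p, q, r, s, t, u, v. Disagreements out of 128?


F1 = ((q IMPLIES t) OR p)
F2 = ((p IMPLIES NOT s) AND ((t OR t) IMPLIES (NOT p AND NOT r)))
Evaluate both on each of 128 rows (bits = p,q,r,s,t,u,v):
  row 0 [0000000]: F1=1 F2=1 -> 0
  row 1 [0000001]: F1=1 F2=1 -> 0
  row 2 [0000010]: F1=1 F2=1 -> 0
  row 3 [0000011]: F1=1 F2=1 -> 0
  row 4 [0000100]: F1=1 F2=1 -> 0
  (every remaining row is evaluated the same way; all 128 results are listed next)
Full result column, 8 rows per line (p,q,r,s fixed per line; t,u,v runs 000..111 left to right):
  rows 0-7 [p,q,r,s=0000]: 00000000  (ones: 0)
  rows 8-15 [p,q,r,s=0001]: 00000000  (ones: 0)
  rows 16-23 [p,q,r,s=0010]: 00001111  (ones: 4)
  rows 24-31 [p,q,r,s=0011]: 00001111  (ones: 4)
  rows 32-39 [p,q,r,s=0100]: 11110000  (ones: 4)
  rows 40-47 [p,q,r,s=0101]: 11110000  (ones: 4)
  rows 48-55 [p,q,r,s=0110]: 11111111  (ones: 8)
  rows 56-63 [p,q,r,s=0111]: 11111111  (ones: 8)
  rows 64-71 [p,q,r,s=1000]: 00001111  (ones: 4)
  rows 72-79 [p,q,r,s=1001]: 11111111  (ones: 8)
  rows 80-87 [p,q,r,s=1010]: 00001111  (ones: 4)
  rows 88-95 [p,q,r,s=1011]: 11111111  (ones: 8)
  rows 96-103 [p,q,r,s=1100]: 00001111  (ones: 4)
  rows 104-111 [p,q,r,s=1101]: 11111111  (ones: 8)
  rows 112-119 [p,q,r,s=1110]: 00001111  (ones: 4)
  rows 120-127 [p,q,r,s=1111]: 11111111  (ones: 8)
Disagreements = 0+0+4+4+4+4+8+8+4+8+4+8+4+8+4+8 = 80

80


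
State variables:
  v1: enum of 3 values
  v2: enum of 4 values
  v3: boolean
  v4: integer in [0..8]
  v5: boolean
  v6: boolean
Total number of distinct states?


State space = product of domain sizes of all variables.
Domain sizes:
  v1 (enum of 3 values): 3
  v2 (enum of 4 values): 4
  v3 (boolean): 2
  v4 (integer in [0..8]): 9
  v5 (boolean): 2
  v6 (boolean): 2
Product = 3 * 4 * 2 * 9 * 2 * 2 = 864

864


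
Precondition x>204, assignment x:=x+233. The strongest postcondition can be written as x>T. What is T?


Formula: sp(P, x:=E) = exists old_x. (x = E[old_x/x]) AND P[old_x/x] (old_x is the value of x before the assignment; eliminate old_x by solving x = E[old_x/x] for old_x)
Step 1: Precondition P: x>204, i.e. old_x > 204
Step 2: Assignment gives x = old_x + 233, so old_x = x - 233
Step 3: Substitute into P: x - 233 > 204
Step 4: Simplify: x > 204+233 = 437

437


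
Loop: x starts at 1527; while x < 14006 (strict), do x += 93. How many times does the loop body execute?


Step 1: x goes from 1527 toward 14006 by 93; the body runs while x<14006, so iterations = ceil((bound-start)/step)
Step 2: Distance=12479
Step 3: ceil(12479/93)=135

135


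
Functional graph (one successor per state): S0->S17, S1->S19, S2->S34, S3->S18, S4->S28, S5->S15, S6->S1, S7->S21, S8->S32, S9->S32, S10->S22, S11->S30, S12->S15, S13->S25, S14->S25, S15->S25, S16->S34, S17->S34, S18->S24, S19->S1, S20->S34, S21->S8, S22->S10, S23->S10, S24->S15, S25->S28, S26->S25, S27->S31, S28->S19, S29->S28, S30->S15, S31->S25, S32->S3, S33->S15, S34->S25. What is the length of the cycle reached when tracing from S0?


Trace from S0 until a state repeats:
  S0 -> S17 -> S34 -> S25 -> S28 -> S19 -> S1 -> S19
S19 first seen at step 5, revisited at step 7.
Cycle length = 7 - 5 = 2

2


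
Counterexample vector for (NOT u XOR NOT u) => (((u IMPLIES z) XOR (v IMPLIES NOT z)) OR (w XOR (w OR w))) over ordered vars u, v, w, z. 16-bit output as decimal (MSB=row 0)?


F1 = (NOT u XOR NOT u)
F2 = (((u IMPLIES z) XOR (v IMPLIES NOT z)) OR (w XOR (w OR w)))
Counterexample to F1=>F2 is where F1=1 and F2=0.
Evaluate each row (bits = u,v,w,z, MSB first):
  row 0 [0000]: F1=0 F2=0 -> F1&~F2 -> 0
  row 1 [0001]: F1=0 F2=0 -> F1&~F2 -> 0
  row 2 [0010]: F1=0 F2=0 -> F1&~F2 -> 0
  row 3 [0011]: F1=0 F2=0 -> F1&~F2 -> 0
  row 4 [0100]: F1=0 F2=0 -> F1&~F2 -> 0
  row 5 [0101]: F1=0 F2=1 -> F1&~F2 -> 0
  row 6 [0110]: F1=0 F2=0 -> F1&~F2 -> 0
  row 7 [0111]: F1=0 F2=1 -> F1&~F2 -> 0
  row 8 [1000]: F1=0 F2=1 -> F1&~F2 -> 0
  row 9 [1001]: F1=0 F2=0 -> F1&~F2 -> 0
  row 10 [1010]: F1=0 F2=1 -> F1&~F2 -> 0
  row 11 [1011]: F1=0 F2=0 -> F1&~F2 -> 0
  row 12 [1100]: F1=0 F2=1 -> F1&~F2 -> 0
  row 13 [1101]: F1=0 F2=1 -> F1&~F2 -> 0
  row 14 [1110]: F1=0 F2=1 -> F1&~F2 -> 0
  row 15 [1111]: F1=0 F2=1 -> F1&~F2 -> 0
Full result column, 4 rows per line (u,v fixed per line; w,z runs 00..11 left to right):
  rows 0-3 [u,v=00]: 0000  = hex 0
  rows 4-7 [u,v=01]: 0000  = hex 0
  rows 8-11 [u,v=10]: 0000  = hex 0
  rows 12-15 [u,v=11]: 0000  = hex 0
Counterexample vector (row 0 .. row 15) = 0000000000000000
Output column grouped in 4s = 0000 0000 0000 0000 = 0x0000
Convert to decimal digit by digit (value = value*16 + digit):
  0 -> 0
  0*16 + 0 = 0
  0*16 + 0 = 0
  0*16 + 0 = 0
Decimal = 0

0


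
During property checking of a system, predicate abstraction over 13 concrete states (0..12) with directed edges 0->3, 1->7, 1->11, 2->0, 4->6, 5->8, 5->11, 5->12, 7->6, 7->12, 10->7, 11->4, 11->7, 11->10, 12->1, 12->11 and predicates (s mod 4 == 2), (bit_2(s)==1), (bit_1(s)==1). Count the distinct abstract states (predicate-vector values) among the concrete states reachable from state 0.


BFS from 0:
Concrete reachable: {0, 3}
Abstract via predicates (s mod 4 == 2), (bit_2(s)==1), (bit_1(s)==1):
  (0,0,0) <- {0}
  (0,0,1) <- {3}
Distinct abstract states = 2

2


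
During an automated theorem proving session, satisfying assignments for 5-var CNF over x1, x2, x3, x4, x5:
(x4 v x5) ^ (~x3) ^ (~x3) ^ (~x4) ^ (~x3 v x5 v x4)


CNF with 5 clauses over 5 vars (32 assignments).
An assignment satisfies CNF iff every clause has >=1 true literal.
Check each row (bits = x1,x2,x3,x4,x5; clause T/F shown):
  row 0 [00000]: clauses=FTTTT -> 0
  row 1 [00001]: clauses=TTTTT -> 1
  row 2 [00010]: clauses=TTTFT -> 0
  row 3 [00011]: clauses=TTTFT -> 0
  row 4 [00100]: clauses=FFFTF -> 0
  row 5 [00101]: clauses=TFFTT -> 0
  row 6 [00110]: clauses=TFFFT -> 0
  row 7 [00111]: clauses=TFFFT -> 0
  row 8 [01000]: clauses=FTTTT -> 0
  row 9 [01001]: clauses=TTTTT -> 1
  row 10 [01010]: clauses=TTTFT -> 0
  row 11 [01011]: clauses=TTTFT -> 0
  row 12 [01100]: clauses=FFFTF -> 0
  row 13 [01101]: clauses=TFFTT -> 0
  row 14 [01110]: clauses=TFFFT -> 0
  row 15 [01111]: clauses=TFFFT -> 0
  row 16 [10000]: clauses=FTTTT -> 0
  row 17 [10001]: clauses=TTTTT -> 1
  row 18 [10010]: clauses=TTTFT -> 0
  row 19 [10011]: clauses=TTTFT -> 0
  row 20 [10100]: clauses=FFFTF -> 0
  row 21 [10101]: clauses=TFFTT -> 0
  row 22 [10110]: clauses=TFFFT -> 0
  row 23 [10111]: clauses=TFFFT -> 0
  row 24 [11000]: clauses=FTTTT -> 0
  row 25 [11001]: clauses=TTTTT -> 1
  row 26 [11010]: clauses=TTTFT -> 0
  row 27 [11011]: clauses=TTTFT -> 0
  row 28 [11100]: clauses=FFFTF -> 0
  row 29 [11101]: clauses=TFFTT -> 0
  row 30 [11110]: clauses=TFFFT -> 0
  row 31 [11111]: clauses=TFFFT -> 0
Full result column, 8 rows per line (x1,x2 fixed per line; x3,x4,x5 runs 000..111 left to right):
  rows 0-7 [x1,x2=00]: 01000000  (ones: 1)
  rows 8-15 [x1,x2=01]: 01000000  (ones: 1)
  rows 16-23 [x1,x2=10]: 01000000  (ones: 1)
  rows 24-31 [x1,x2=11]: 01000000  (ones: 1)
Satisfying assignments = 1+1+1+1 = 4

4


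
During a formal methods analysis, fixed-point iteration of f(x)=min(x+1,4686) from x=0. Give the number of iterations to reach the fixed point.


Step 1: x=0, cap=4686, increment=1
Step 2: x grows by 1 each step until capped at 4686; fixed point is x=4686
Step 3: iterations = ceil(4686/1) = 4686

4686


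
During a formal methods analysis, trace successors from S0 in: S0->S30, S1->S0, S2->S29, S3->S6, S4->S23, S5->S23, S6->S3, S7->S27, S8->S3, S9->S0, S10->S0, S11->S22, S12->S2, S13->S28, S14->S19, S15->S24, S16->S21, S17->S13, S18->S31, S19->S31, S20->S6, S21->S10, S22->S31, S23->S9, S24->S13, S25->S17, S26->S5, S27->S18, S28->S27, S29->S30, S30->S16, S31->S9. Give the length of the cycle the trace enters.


Trace from S0 until a state repeats:
  S0 -> S30 -> S16 -> S21 -> S10 -> S0
S0 first seen at step 0, revisited at step 5.
Cycle length = 5 - 0 = 5

5


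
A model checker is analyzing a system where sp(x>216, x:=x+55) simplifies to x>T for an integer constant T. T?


Formula: sp(P, x:=E) = exists old_x. (x = E[old_x/x]) AND P[old_x/x] (old_x is the value of x before the assignment; eliminate old_x by solving x = E[old_x/x] for old_x)
Step 1: Precondition P: x>216, i.e. old_x > 216
Step 2: Assignment gives x = old_x + 55, so old_x = x - 55
Step 3: Substitute into P: x - 55 > 216
Step 4: Simplify: x > 216+55 = 271

271


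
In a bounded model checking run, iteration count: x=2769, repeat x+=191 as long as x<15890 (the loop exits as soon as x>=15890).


Step 1: x goes from 2769 toward 15890 by 191; the body runs while x<15890, so iterations = ceil((bound-start)/step)
Step 2: Distance=13121
Step 3: ceil(13121/191)=69

69


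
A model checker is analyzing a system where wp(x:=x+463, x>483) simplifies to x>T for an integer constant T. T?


Formula: wp(x:=E, P) = P[E/x] (substitute E for x in postcondition)
Step 1: Postcondition: x>483
Step 2: Substitute x+463 for x: x+463>483
Step 3: Solve for x: x > 483-463 = 20

20


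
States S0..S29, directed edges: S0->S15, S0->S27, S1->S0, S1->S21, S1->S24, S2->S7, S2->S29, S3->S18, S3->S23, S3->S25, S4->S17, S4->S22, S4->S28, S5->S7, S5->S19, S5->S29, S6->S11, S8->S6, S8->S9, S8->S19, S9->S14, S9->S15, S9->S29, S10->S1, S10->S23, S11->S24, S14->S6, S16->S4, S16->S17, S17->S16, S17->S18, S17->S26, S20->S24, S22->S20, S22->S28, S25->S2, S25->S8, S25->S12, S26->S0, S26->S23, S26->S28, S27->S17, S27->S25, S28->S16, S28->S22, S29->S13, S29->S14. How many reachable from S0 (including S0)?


BFS from S0:
  layer 0: {S0}
  layer 1: {S15, S27}
  layer 2: {S17, S25}
  layer 3: {S2, S8, S12, S16, S18, S26}
  layer 4: {S4, S6, S7, S9, S19, S23, S28, S29}
  layer 5: {S11, S13, S14, S22}
  layer 6: {S20, S24}
Reachable set: {S0, S2, S4, S6, S7, S8, S9, S11, S12, S13, S14, S15, S16, S17, S18, S19, S20, S22, S23, S24, S25, S26, S27, S28, S29}
Count = 25

25


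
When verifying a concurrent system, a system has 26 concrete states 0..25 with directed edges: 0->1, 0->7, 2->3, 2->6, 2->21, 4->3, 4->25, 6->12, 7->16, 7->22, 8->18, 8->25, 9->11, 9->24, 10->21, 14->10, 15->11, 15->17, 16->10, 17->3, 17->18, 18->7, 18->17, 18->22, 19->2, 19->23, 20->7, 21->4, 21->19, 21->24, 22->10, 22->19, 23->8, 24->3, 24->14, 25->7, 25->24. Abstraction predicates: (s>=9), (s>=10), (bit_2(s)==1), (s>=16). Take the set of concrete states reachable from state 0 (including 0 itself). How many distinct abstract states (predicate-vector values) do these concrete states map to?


BFS from 0:
Concrete reachable: {0, 1, 2, 3, 4, 6, 7, 8, 10, 12, 14, 16, 17, 18, 19, 21, 22, 23, 24, 25}
Abstract via predicates (s>=9), (s>=10), (bit_2(s)==1), (s>=16):
  (0,0,0,0) <- {0, 1, 2, 3, 8}
  (0,0,1,0) <- {4, 6, 7}
  (1,1,0,0) <- {10}
  (1,1,0,1) <- {16, 17, 18, 19, 24, 25}
  (1,1,1,0) <- {12, 14}
  (1,1,1,1) <- {21, 22, 23}
Distinct abstract states = 6

6


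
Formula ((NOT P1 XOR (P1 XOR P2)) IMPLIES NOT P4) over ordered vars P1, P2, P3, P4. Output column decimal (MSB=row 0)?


Formula: ((NOT P1 XOR (P1 XOR P2)) IMPLIES NOT P4) over P1, P2, P3, P4 (16 rows)
Evaluate each row (bits = P1,P2,P3,P4, MSB first):
  row 0 [0000]: ((NOT 0 XOR (0 XOR 0)) IMPLIES NOT 0) -> 1
  row 1 [0001]: ((NOT 0 XOR (0 XOR 0)) IMPLIES NOT 1) -> 0
  row 2 [0010]: ((NOT 0 XOR (0 XOR 0)) IMPLIES NOT 0) -> 1
  row 3 [0011]: ((NOT 0 XOR (0 XOR 0)) IMPLIES NOT 1) -> 0
  row 4 [0100]: ((NOT 0 XOR (0 XOR 1)) IMPLIES NOT 0) -> 1
  row 5 [0101]: ((NOT 0 XOR (0 XOR 1)) IMPLIES NOT 1) -> 1
  row 6 [0110]: ((NOT 0 XOR (0 XOR 1)) IMPLIES NOT 0) -> 1
  row 7 [0111]: ((NOT 0 XOR (0 XOR 1)) IMPLIES NOT 1) -> 1
  row 8 [1000]: ((NOT 1 XOR (1 XOR 0)) IMPLIES NOT 0) -> 1
  row 9 [1001]: ((NOT 1 XOR (1 XOR 0)) IMPLIES NOT 1) -> 0
  row 10 [1010]: ((NOT 1 XOR (1 XOR 0)) IMPLIES NOT 0) -> 1
  row 11 [1011]: ((NOT 1 XOR (1 XOR 0)) IMPLIES NOT 1) -> 0
  row 12 [1100]: ((NOT 1 XOR (1 XOR 1)) IMPLIES NOT 0) -> 1
  row 13 [1101]: ((NOT 1 XOR (1 XOR 1)) IMPLIES NOT 1) -> 1
  row 14 [1110]: ((NOT 1 XOR (1 XOR 1)) IMPLIES NOT 0) -> 1
  row 15 [1111]: ((NOT 1 XOR (1 XOR 1)) IMPLIES NOT 1) -> 1
Full result column, 4 rows per line (P1,P2 fixed per line; P3,P4 runs 00..11 left to right):
  rows 0-3 [P1,P2=00]: 1010  = hex A
  rows 4-7 [P1,P2=01]: 1111  = hex F
  rows 8-11 [P1,P2=10]: 1010  = hex A
  rows 12-15 [P1,P2=11]: 1111  = hex F
Output column (row 0 .. row 15) = 1010111110101111
Output column grouped in 4s = 1010 1111 1010 1111 = 0xAFAF
Convert to decimal digit by digit (value = value*16 + digit):
  A -> 10
  10*16 + 15 (F) = 175
  175*16 + 10 (A) = 2810
  2810*16 + 15 (F) = 44975
Decimal = 44975

44975


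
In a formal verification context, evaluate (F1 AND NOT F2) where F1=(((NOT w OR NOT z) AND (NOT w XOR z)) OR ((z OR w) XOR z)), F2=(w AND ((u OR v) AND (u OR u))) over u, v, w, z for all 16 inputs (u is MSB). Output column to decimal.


F1 = (((NOT w OR NOT z) AND (NOT w XOR z)) OR ((z OR w) XOR z))
F2 = (w AND ((u OR v) AND (u OR u)))
Counterexample to F1=>F2 is where F1=1 and F2=0.
Evaluate each row (bits = u,v,w,z, MSB first):
  row 0 [0000]: F1=1 F2=0 -> F1&~F2 -> 1
  row 1 [0001]: F1=0 F2=0 -> F1&~F2 -> 0
  row 2 [0010]: F1=1 F2=0 -> F1&~F2 -> 1
  row 3 [0011]: F1=0 F2=0 -> F1&~F2 -> 0
  row 4 [0100]: F1=1 F2=0 -> F1&~F2 -> 1
  row 5 [0101]: F1=0 F2=0 -> F1&~F2 -> 0
  row 6 [0110]: F1=1 F2=0 -> F1&~F2 -> 1
  row 7 [0111]: F1=0 F2=0 -> F1&~F2 -> 0
  row 8 [1000]: F1=1 F2=0 -> F1&~F2 -> 1
  row 9 [1001]: F1=0 F2=0 -> F1&~F2 -> 0
  row 10 [1010]: F1=1 F2=1 -> F1&~F2 -> 0
  row 11 [1011]: F1=0 F2=1 -> F1&~F2 -> 0
  row 12 [1100]: F1=1 F2=0 -> F1&~F2 -> 1
  row 13 [1101]: F1=0 F2=0 -> F1&~F2 -> 0
  row 14 [1110]: F1=1 F2=1 -> F1&~F2 -> 0
  row 15 [1111]: F1=0 F2=1 -> F1&~F2 -> 0
Full result column, 4 rows per line (u,v fixed per line; w,z runs 00..11 left to right):
  rows 0-3 [u,v=00]: 1010  = hex A
  rows 4-7 [u,v=01]: 1010  = hex A
  rows 8-11 [u,v=10]: 1000  = hex 8
  rows 12-15 [u,v=11]: 1000  = hex 8
Counterexample vector (row 0 .. row 15) = 1010101010001000
Output column grouped in 4s = 1010 1010 1000 1000 = 0xAA88
Convert to decimal digit by digit (value = value*16 + digit):
  A -> 10
  10*16 + 10 (A) = 170
  170*16 + 8 = 2728
  2728*16 + 8 = 43656
Decimal = 43656

43656


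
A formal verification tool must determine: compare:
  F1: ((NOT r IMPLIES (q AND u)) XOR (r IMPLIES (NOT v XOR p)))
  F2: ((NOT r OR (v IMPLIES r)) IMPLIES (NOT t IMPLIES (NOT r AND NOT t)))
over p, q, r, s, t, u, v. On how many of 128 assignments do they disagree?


F1 = ((NOT r IMPLIES (q AND u)) XOR (r IMPLIES (NOT v XOR p)))
F2 = ((NOT r OR (v IMPLIES r)) IMPLIES (NOT t IMPLIES (NOT r AND NOT t)))
Evaluate both on each of 128 rows (bits = p,q,r,s,t,u,v):
  row 0 [0000000]: F1=1 F2=1 -> 0
  row 1 [0000001]: F1=1 F2=1 -> 0
  row 2 [0000010]: F1=1 F2=1 -> 0
  row 3 [0000011]: F1=1 F2=1 -> 0
  row 4 [0000100]: F1=1 F2=1 -> 0
  (every remaining row is evaluated the same way; all 128 results are listed next)
Full result column, 8 rows per line (p,q,r,s fixed per line; t,u,v runs 000..111 left to right):
  rows 0-7 [p,q,r,s=0000]: 00000000  (ones: 0)
  rows 8-15 [p,q,r,s=0001]: 00000000  (ones: 0)
  rows 16-23 [p,q,r,s=0010]: 01011010  (ones: 4)
  rows 24-31 [p,q,r,s=0011]: 01011010  (ones: 4)
  rows 32-39 [p,q,r,s=0100]: 00110011  (ones: 4)
  rows 40-47 [p,q,r,s=0101]: 00110011  (ones: 4)
  rows 48-55 [p,q,r,s=0110]: 01011010  (ones: 4)
  rows 56-63 [p,q,r,s=0111]: 01011010  (ones: 4)
  rows 64-71 [p,q,r,s=1000]: 00000000  (ones: 0)
  rows 72-79 [p,q,r,s=1001]: 00000000  (ones: 0)
  rows 80-87 [p,q,r,s=1010]: 10100101  (ones: 4)
  rows 88-95 [p,q,r,s=1011]: 10100101  (ones: 4)
  rows 96-103 [p,q,r,s=1100]: 00110011  (ones: 4)
  rows 104-111 [p,q,r,s=1101]: 00110011  (ones: 4)
  rows 112-119 [p,q,r,s=1110]: 10100101  (ones: 4)
  rows 120-127 [p,q,r,s=1111]: 10100101  (ones: 4)
Disagreements = 0+0+4+4+4+4+4+4+0+0+4+4+4+4+4+4 = 48

48


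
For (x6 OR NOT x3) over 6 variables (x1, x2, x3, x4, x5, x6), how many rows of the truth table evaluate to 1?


Formula: (x6 OR NOT x3) over 6 vars (64 rows)
Evaluate each row (x1, x2, x3, x4, x5, x6 as bits, MSB first):
  row 0 [000000]: (0 OR NOT 0) -> 1
  row 1 [000001]: (1 OR NOT 0) -> 1
  row 2 [000010]: (0 OR NOT 0) -> 1
  row 3 [000011]: (1 OR NOT 0) -> 1
  row 4 [000100]: (0 OR NOT 0) -> 1
  (every remaining row is evaluated the same way; all 64 results are listed next)
Full result column, 8 rows per line (x1,x2,x3 fixed per line; x4,x5,x6 runs 000..111 left to right):
  rows 0-7 [x1,x2,x3=000]: 11111111  (ones: 8)
  rows 8-15 [x1,x2,x3=001]: 01010101  (ones: 4)
  rows 16-23 [x1,x2,x3=010]: 11111111  (ones: 8)
  rows 24-31 [x1,x2,x3=011]: 01010101  (ones: 4)
  rows 32-39 [x1,x2,x3=100]: 11111111  (ones: 8)
  rows 40-47 [x1,x2,x3=101]: 01010101  (ones: 4)
  rows 48-55 [x1,x2,x3=110]: 11111111  (ones: 8)
  rows 56-63 [x1,x2,x3=111]: 01010101  (ones: 4)
Count of 1-rows = 8+4+8+4+8+4+8+4 = 48

48


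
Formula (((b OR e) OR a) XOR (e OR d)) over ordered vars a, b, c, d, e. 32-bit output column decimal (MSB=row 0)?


Formula: (((b OR e) OR a) XOR (e OR d)) over a, b, c, d, e (32 rows)
Evaluate each row (bits = a,b,c,d,e, MSB first):
  row 0 [00000]: (((0 OR 0) OR 0) XOR (0 OR 0)) -> 0
  row 1 [00001]: (((0 OR 1) OR 0) XOR (1 OR 0)) -> 0
  row 2 [00010]: (((0 OR 0) OR 0) XOR (0 OR 1)) -> 1
  row 3 [00011]: (((0 OR 1) OR 0) XOR (1 OR 1)) -> 0
  row 4 [00100]: (((0 OR 0) OR 0) XOR (0 OR 0)) -> 0
  row 5 [00101]: (((0 OR 1) OR 0) XOR (1 OR 0)) -> 0
  row 6 [00110]: (((0 OR 0) OR 0) XOR (0 OR 1)) -> 1
  row 7 [00111]: (((0 OR 1) OR 0) XOR (1 OR 1)) -> 0
  row 8 [01000]: (((1 OR 0) OR 0) XOR (0 OR 0)) -> 1
  row 9 [01001]: (((1 OR 1) OR 0) XOR (1 OR 0)) -> 0
  row 10 [01010]: (((1 OR 0) OR 0) XOR (0 OR 1)) -> 0
  row 11 [01011]: (((1 OR 1) OR 0) XOR (1 OR 1)) -> 0
  row 12 [01100]: (((1 OR 0) OR 0) XOR (0 OR 0)) -> 1
  row 13 [01101]: (((1 OR 1) OR 0) XOR (1 OR 0)) -> 0
  row 14 [01110]: (((1 OR 0) OR 0) XOR (0 OR 1)) -> 0
  row 15 [01111]: (((1 OR 1) OR 0) XOR (1 OR 1)) -> 0
  row 16 [10000]: (((0 OR 0) OR 1) XOR (0 OR 0)) -> 1
  row 17 [10001]: (((0 OR 1) OR 1) XOR (1 OR 0)) -> 0
  row 18 [10010]: (((0 OR 0) OR 1) XOR (0 OR 1)) -> 0
  row 19 [10011]: (((0 OR 1) OR 1) XOR (1 OR 1)) -> 0
  row 20 [10100]: (((0 OR 0) OR 1) XOR (0 OR 0)) -> 1
  row 21 [10101]: (((0 OR 1) OR 1) XOR (1 OR 0)) -> 0
  row 22 [10110]: (((0 OR 0) OR 1) XOR (0 OR 1)) -> 0
  row 23 [10111]: (((0 OR 1) OR 1) XOR (1 OR 1)) -> 0
  row 24 [11000]: (((1 OR 0) OR 1) XOR (0 OR 0)) -> 1
  row 25 [11001]: (((1 OR 1) OR 1) XOR (1 OR 0)) -> 0
  row 26 [11010]: (((1 OR 0) OR 1) XOR (0 OR 1)) -> 0
  row 27 [11011]: (((1 OR 1) OR 1) XOR (1 OR 1)) -> 0
  row 28 [11100]: (((1 OR 0) OR 1) XOR (0 OR 0)) -> 1
  row 29 [11101]: (((1 OR 1) OR 1) XOR (1 OR 0)) -> 0
  row 30 [11110]: (((1 OR 0) OR 1) XOR (0 OR 1)) -> 0
  row 31 [11111]: (((1 OR 1) OR 1) XOR (1 OR 1)) -> 0
Full result column, 4 rows per line (a,b,c fixed per line; d,e runs 00..11 left to right):
  rows 0-3 [a,b,c=000]: 0010  = hex 2
  rows 4-7 [a,b,c=001]: 0010  = hex 2
  rows 8-11 [a,b,c=010]: 1000  = hex 8
  rows 12-15 [a,b,c=011]: 1000  = hex 8
  rows 16-19 [a,b,c=100]: 1000  = hex 8
  rows 20-23 [a,b,c=101]: 1000  = hex 8
  rows 24-27 [a,b,c=110]: 1000  = hex 8
  rows 28-31 [a,b,c=111]: 1000  = hex 8
Output column (row 0 .. row 31) = 00100010100010001000100010001000
Output column grouped in 4s = 0010 0010 1000 1000 1000 1000 1000 1000 = 0x22888888
Convert to decimal digit by digit (value = value*16 + digit):
  2 -> 2
  2*16 + 2 = 34
  34*16 + 8 = 552
  552*16 + 8 = 8840
  8840*16 + 8 = 141448
  141448*16 + 8 = 2263176
  2263176*16 + 8 = 36210824
  36210824*16 + 8 = 579373192
Decimal = 579373192

579373192


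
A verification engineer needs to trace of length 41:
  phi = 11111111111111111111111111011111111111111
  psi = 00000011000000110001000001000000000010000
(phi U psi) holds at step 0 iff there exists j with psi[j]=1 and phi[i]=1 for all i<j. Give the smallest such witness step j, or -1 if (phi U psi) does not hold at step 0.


(phi U psi) at 0: need smallest j with psi[j]=1 and phi[i]=1 for all i in [0,j).
Scan from step 0:
  step 0: phi=1, psi=0 -> continue
  step 1: phi=1, psi=0 -> continue
  step 2: phi=1, psi=0 -> continue
  step 3: phi=1, psi=0 -> continue
  step 6: psi=1 and phi held for [0,6) -> witness found
Witness step = 6

6
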